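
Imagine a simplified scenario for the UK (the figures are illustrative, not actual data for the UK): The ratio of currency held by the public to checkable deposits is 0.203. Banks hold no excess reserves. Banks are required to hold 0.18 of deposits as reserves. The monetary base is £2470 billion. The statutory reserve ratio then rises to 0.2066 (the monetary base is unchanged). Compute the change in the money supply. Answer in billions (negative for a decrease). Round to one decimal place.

Initially m₁ = (1 + 0.203) / (0.18 + 0.203) ≈ 3.140992, so M₁ = 3.140992 × 2470 ≈ 7758.2502 billion.
After the change m₂ = (1 + 0.203) / (0.2066 + 0.203) ≈ 2.937012, so M₂ = 2.937012 × 2470 ≈ 7254.4196 billion.
ΔM = M₂ − M₁ = 7254.4196 − 7758.2502 = -503.8306 billion.

-503.8 billion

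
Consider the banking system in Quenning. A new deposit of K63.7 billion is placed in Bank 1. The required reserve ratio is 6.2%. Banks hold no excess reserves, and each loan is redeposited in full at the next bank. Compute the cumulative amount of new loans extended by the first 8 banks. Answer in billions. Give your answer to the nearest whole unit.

K386 billion

Bank i lends (1 − rr)^i of the original deposit: Bank 1 lends 63.7·0.9380 = 59.7506, Bank 2 lends 63.7·0.9380² ≈ 56.0461, and so on.
Summing a geometric series: total = 63.7·[0.9380·(1 − 0.9380^8) / (1 − 0.9380)] ≈ 386.1910 billion.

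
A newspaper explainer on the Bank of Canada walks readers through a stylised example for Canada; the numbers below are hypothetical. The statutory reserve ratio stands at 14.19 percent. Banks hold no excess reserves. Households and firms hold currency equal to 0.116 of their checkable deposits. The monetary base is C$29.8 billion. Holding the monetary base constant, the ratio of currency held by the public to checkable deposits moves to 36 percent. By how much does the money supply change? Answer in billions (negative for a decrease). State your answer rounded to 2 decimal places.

-48.20 billion

Initially m₁ = (1 + 0.116) / (0.1419 + 0.116) ≈ 4.32726, so M₁ = 4.32726 × 29.8 ≈ 128.9523 billion.
After the change m₂ = (1 + 0.36) / (0.1419 + 0.36) ≈ 2.70970, so M₂ = 2.70970 × 29.8 ≈ 80.7491 billion.
ΔM = M₂ − M₁ = 80.7491 − 128.9523 = -48.2032 billion.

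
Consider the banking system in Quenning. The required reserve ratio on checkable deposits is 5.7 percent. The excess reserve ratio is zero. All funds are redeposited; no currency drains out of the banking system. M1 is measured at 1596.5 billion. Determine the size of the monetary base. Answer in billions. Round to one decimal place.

With no currency drain and no excess reserves, the money multiplier is m = 1/rr = 1/0.057 ≈ 17.543860.
The monetary base is MB = M / m = 1596.5 / 17.543860 ≈ 91.0005 billion.

91.0 billion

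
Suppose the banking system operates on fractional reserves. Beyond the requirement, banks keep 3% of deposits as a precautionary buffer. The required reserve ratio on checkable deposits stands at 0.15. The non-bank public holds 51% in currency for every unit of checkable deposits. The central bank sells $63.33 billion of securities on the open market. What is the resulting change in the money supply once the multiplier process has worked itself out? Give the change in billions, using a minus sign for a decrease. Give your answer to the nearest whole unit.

-139 billion

The money multiplier is m = (1 + c) / (rr + e + c) = (1 + 0.51) / (0.15 + 0.03 + 0.51) ≈ 2.1884.
The sale removes 63.33 billion of base, so ΔM = m × ΔMB = 2.1884 × (−63.33) ≈ -138.5914 billion.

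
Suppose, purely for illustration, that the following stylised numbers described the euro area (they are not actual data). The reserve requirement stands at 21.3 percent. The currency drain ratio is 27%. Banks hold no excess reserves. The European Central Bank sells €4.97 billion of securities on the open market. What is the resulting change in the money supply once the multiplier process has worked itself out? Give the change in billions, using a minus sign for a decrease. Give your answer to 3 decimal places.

-13.068 billion

The money multiplier is m = (1 + c) / (rr + c) = (1 + 0.27) / (0.213 + 0.27) ≈ 2.62940.
The sale removes 4.97 billion of base, so ΔM = m × ΔMB = 2.62940 × (−4.97) ≈ -13.0681 billion.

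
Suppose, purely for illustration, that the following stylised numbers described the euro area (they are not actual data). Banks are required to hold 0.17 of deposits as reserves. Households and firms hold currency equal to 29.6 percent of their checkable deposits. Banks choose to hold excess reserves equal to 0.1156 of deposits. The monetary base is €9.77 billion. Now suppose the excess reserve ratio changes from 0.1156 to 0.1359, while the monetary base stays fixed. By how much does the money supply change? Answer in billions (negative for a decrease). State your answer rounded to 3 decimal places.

-0.734 billion

Initially m₁ = (1 + 0.296) / (0.17 + 0.1156 + 0.296) ≈ 2.22834, so M₁ = 2.22834 × 9.77 ≈ 21.7709 billion.
After the change m₂ = (1 + 0.296) / (0.17 + 0.1359 + 0.296) ≈ 2.15318, so M₂ = 2.15318 × 9.77 ≈ 21.0366 billion.
ΔM = M₂ − M₁ = 21.0366 − 21.7709 = -0.7343 billion.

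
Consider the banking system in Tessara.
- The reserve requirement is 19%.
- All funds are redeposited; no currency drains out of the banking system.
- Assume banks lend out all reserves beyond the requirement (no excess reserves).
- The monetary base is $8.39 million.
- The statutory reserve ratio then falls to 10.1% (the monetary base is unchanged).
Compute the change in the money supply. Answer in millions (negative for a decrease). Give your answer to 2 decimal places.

Initially m₁ = 1 / (0.19) ≈ 5.2632, so M₁ = 5.2632 × 8.39 ≈ 44.1582 million.
After the change m₂ = 1 / (0.101) ≈ 9.9010, so M₂ = 9.9010 × 8.39 ≈ 83.0694 million.
ΔM = M₂ − M₁ = 83.0694 − 44.1582 = 38.9112 million.

$38.91 million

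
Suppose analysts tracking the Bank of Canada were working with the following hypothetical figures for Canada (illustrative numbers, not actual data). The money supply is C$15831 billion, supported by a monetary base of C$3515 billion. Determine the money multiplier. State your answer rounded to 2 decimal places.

4.50

The money multiplier is m = M / MB = 15831 / 3515 ≈ 4.50384.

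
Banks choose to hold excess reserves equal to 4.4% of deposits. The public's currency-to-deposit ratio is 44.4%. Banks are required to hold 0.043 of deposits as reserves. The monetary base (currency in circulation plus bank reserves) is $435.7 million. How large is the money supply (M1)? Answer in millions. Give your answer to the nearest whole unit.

The money multiplier is m = (1 + c) / (rr + e + c) = (1 + 0.444) / (0.043 + 0.044 + 0.444) ≈ 2.7194.
So M = m × MB = 2.7194 × 435.7 ≈ 1184.8426 million.

$1185 million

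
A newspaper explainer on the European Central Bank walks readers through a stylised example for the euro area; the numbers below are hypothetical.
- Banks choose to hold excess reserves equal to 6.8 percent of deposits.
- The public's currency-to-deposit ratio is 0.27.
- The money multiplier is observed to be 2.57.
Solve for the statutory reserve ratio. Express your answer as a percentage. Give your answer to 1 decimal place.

15.6%

Using m = 2.57. Since m = (1 + c)/(c + rr + e), the denominator satisfies c + rr + e = (1 + c)/m = (1 + 0.27) / 2.57 ≈ 0.494163.
With c = 0.27 and e = 0.068, the statutory reserve ratio is 0.494163 − 0.27 − 0.068 = 0.156163.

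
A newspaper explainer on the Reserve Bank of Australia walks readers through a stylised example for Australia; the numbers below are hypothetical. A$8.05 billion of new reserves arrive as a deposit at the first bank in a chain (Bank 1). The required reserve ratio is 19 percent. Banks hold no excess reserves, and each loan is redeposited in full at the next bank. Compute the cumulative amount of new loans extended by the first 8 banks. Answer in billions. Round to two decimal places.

Bank i lends (1 − rr)^i of the original deposit: Bank 1 lends 8.05·0.8100 = 6.5205, Bank 2 lends 8.05·0.8100² ≈ 5.2816, and so on.
Summing a geometric series: total = 8.05·[0.8100·(1 − 0.8100^8) / (1 − 0.8100)] ≈ 27.9591 billion.

A$27.96 billion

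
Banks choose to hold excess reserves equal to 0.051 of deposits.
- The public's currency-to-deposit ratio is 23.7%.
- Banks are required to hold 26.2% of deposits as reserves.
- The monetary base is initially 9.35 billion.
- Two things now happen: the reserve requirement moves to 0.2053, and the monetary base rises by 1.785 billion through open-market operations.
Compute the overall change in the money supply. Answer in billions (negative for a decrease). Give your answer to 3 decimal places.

6.893 billion

Before: m₁ = (1 + 0.237) / (0.262 + 0.051 + 0.237) ≈ 2.249091, MB₁ = 9.35, so M₁ = 2.249091 × 9.35 ≈ 21.029 billion.
After: m₂ = (1 + 0.237) / (0.2053 + 0.051 + 0.237) ≈ 2.507602, MB₂ = 9.35 + 1.785 = 11.135, so M₂ = 2.507602 × 11.135 ≈ 27.9221 billion.
ΔM = M₂ − M₁ = 27.9221 − 21.029 = 6.8931 billion.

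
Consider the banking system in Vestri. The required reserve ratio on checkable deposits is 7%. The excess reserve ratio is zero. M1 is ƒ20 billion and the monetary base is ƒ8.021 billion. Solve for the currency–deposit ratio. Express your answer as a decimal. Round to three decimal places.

Using m = M/MB = 20/8.021 ≈ 2.493455. From m = (1 + c)/(c + rr + e), rearranging gives 1 + c = m·(c + rr + e), so c·(1 − m) = m·(rr + e) − 1.
Hence c = [m·(rr + e) − 1]/(1 − m) = [2.493455 × (0.07 + 0) − 1] / (1 − 2.493455) ≈ 0.552717.

0.553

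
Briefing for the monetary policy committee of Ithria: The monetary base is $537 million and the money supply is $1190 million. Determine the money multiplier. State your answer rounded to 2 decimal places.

The money multiplier is m = M / MB = 1190 / 537 ≈ 2.21601.

2.22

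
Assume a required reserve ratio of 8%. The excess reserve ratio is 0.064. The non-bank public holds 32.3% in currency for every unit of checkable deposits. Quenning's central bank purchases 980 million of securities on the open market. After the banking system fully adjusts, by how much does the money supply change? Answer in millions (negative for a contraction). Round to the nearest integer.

2776 million

The money multiplier is m = (1 + c) / (rr + e + c) = (1 + 0.323) / (0.08 + 0.064 + 0.323) ≈ 2.8330.
The purchase adds 980 million of base, so ΔM = m × ΔMB = 2.8330 × (+980) = 2776.34 million.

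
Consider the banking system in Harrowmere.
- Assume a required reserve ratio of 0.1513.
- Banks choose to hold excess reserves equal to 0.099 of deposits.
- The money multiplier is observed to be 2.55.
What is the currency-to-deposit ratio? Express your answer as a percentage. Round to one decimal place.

23.3%

Using m = 2.55. From m = (1 + c)/(c + rr + e), rearranging gives 1 + c = m·(c + rr + e), so c·(1 − m) = m·(rr + e) − 1.
Hence c = [m·(rr + e) − 1]/(1 − m) = [2.55 × (0.1513 + 0.099) − 1] / (1 − 2.55) ≈ 0.233377.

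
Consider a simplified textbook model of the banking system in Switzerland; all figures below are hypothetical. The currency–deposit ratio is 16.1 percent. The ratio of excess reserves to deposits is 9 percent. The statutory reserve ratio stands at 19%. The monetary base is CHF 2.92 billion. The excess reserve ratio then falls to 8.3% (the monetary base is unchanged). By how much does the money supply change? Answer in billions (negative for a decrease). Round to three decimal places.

CHF 0.124 billion

Initially m₁ = (1 + 0.161) / (0.19 + 0.09 + 0.161) ≈ 2.63265, so M₁ = 2.63265 × 2.92 ≈ 7.6873 billion.
After the change m₂ = (1 + 0.161) / (0.19 + 0.083 + 0.161) ≈ 2.67512, so M₂ = 2.67512 × 2.92 ≈ 7.8114 billion.
ΔM = M₂ − M₁ = 7.8114 − 7.6873 = 0.1241 billion.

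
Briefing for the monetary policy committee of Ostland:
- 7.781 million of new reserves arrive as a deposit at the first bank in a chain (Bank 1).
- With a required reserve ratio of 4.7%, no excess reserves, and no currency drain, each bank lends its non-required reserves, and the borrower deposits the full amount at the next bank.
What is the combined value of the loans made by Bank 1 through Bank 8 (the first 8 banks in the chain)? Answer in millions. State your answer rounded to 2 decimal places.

Bank i lends (1 − rr)^i of the original deposit: Bank 1 lends 7.781·0.9530 ≈ 7.4153, Bank 2 lends 7.781·0.9530² ≈ 7.0668, and so on.
Summing a geometric series: total = 7.781·[0.9530·(1 − 0.9530^8) / (1 − 0.9530)] ≈ 50.4292 million.

50.43 million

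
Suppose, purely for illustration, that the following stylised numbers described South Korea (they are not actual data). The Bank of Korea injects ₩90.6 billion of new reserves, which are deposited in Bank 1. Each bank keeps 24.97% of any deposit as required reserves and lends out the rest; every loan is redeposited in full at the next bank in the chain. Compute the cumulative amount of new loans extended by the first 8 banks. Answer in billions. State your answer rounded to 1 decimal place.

₩244.9 billion

Bank i lends (1 − rr)^i of the original deposit: Bank 1 lends 90.6·0.7503 ≈ 67.9772, Bank 2 lends 90.6·0.7503² ≈ 51.0033, and so on.
Summing a geometric series: total = 90.6·[0.7503·(1 − 0.7503^8) / (1 − 0.7503)] ≈ 244.8938 billion.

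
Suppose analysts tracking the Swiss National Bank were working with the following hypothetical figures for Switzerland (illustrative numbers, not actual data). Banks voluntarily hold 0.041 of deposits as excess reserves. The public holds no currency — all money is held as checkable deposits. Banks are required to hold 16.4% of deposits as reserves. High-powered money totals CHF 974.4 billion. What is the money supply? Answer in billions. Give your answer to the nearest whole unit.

CHF 4753 billion

The money multiplier is m = 1 / (rr + e) = 1 / (0.164 + 0.041) ≈ 4.8780.
So M = m × MB = 4.8780 × 974.4 = 4753.1232 billion.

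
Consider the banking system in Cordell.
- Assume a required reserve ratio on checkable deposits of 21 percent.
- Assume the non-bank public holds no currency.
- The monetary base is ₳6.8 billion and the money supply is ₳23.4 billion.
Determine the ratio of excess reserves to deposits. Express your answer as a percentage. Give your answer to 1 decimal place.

Using m = M/MB = 23.4/6.8 ≈ 3.441176. Since m = (1 + c)/(c + rr + e), the denominator satisfies c + rr + e = (1 + c)/m = (1 + 0) / 3.441176 ≈ 0.290598.
With c = 0 and rr = 0.21, the ratio of excess reserves to deposits is 0.290598 − 0 − 0.21 = 0.080598.

8.1%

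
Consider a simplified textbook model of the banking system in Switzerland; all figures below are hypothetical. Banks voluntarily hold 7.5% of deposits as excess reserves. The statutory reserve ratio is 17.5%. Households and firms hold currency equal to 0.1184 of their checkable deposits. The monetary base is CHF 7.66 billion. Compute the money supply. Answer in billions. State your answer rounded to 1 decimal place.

The money multiplier is m = (1 + c) / (rr + e + c) = (1 + 0.1184) / (0.175 + 0.075 + 0.1184) ≈ 3.0358.
So M = m × MB = 3.0358 × 7.66 ≈ 23.2542 billion.

CHF 23.3 billion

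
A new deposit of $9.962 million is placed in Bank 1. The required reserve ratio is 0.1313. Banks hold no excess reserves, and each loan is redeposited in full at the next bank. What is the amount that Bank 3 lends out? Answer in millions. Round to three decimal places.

Each bank lends a fraction (1 − rr) = 0.8687 of the deposit it receives, so Bank 3 receives 9.962·0.8687^2 and lends 9.962·0.8687^3 ≈ 6.5306 million.

$6.531 million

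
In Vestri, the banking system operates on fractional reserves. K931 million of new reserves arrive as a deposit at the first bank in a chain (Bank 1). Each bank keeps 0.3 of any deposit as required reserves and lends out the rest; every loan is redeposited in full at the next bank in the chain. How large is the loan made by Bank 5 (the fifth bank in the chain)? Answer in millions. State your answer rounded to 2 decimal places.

K156.47 million

Each bank lends a fraction (1 − rr) = 0.7000 of the deposit it receives, so Bank 5 receives 931·0.7000^4 and lends 931·0.7000^5 ≈ 156.4732 million.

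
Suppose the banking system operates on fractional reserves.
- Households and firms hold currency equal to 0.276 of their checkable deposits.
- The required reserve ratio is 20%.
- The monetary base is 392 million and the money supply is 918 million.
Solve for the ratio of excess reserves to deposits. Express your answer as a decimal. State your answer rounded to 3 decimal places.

0.069

Using m = M/MB = 918/392 ≈ 2.341837. Since m = (1 + c)/(c + rr + e), the denominator satisfies c + rr + e = (1 + c)/m = (1 + 0.276) / 2.341837 ≈ 0.544871.
With c = 0.276 and rr = 0.2, the ratio of excess reserves to deposits is 0.544871 − 0.276 − 0.2 = 0.068871.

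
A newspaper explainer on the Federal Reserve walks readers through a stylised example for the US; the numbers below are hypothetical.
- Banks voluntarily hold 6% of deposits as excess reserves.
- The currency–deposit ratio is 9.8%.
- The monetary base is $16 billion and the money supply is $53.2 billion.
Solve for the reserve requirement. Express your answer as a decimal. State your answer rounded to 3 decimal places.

Using m = M/MB = 53.2/16 = 3.325000. Since m = (1 + c)/(c + rr + e), the denominator satisfies c + rr + e = (1 + c)/m = (1 + 0.098) / 3.325000 ≈ 0.330226.
With c = 0.098 and e = 0.06, the reserve requirement is 0.330226 − 0.098 − 0.06 = 0.172226.

0.172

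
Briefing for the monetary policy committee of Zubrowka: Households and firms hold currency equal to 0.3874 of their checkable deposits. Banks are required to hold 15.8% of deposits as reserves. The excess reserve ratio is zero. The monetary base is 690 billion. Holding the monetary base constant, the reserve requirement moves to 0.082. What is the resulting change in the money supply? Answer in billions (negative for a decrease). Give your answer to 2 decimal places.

Initially m₁ = (1 + 0.3874) / (0.158 + 0.3874) ≈ 2.543821, so M₁ = 2.543821 × 690 ≈ 1755.2365 billion.
After the change m₂ = (1 + 0.3874) / (0.082 + 0.3874) ≈ 2.955688, so M₂ = 2.955688 × 690 ≈ 2039.4247 billion.
ΔM = M₂ − M₁ = 2039.4247 − 1755.2365 = 284.1882 billion.

284.19 billion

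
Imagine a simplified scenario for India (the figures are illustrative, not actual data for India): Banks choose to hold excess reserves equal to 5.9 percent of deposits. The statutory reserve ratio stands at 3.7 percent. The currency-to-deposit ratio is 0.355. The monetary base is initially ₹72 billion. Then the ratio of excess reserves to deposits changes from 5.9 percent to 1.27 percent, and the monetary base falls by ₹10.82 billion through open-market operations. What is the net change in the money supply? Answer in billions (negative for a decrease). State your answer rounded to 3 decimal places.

-11.479 billion

Before: m₁ = (1 + 0.355) / (0.037 + 0.059 + 0.355) ≈ 3.004435, MB₁ = 72, so M₁ = 3.004435 × 72 ≈ 216.3193 billion.
After: m₂ = (1 + 0.355) / (0.037 + 0.0127 + 0.355) ≈ 3.348159, MB₂ = 72 − 10.82 = 61.18, so M₂ = 3.348159 × 61.18 ≈ 204.8404 billion.
ΔM = M₂ − M₁ = 204.8404 − 216.3193 = -11.4789 billion.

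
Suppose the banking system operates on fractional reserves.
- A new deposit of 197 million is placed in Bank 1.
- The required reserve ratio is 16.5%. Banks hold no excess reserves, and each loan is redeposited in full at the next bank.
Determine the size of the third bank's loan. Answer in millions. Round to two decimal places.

114.69 million

Each bank lends a fraction (1 − rr) = 0.8350 of the deposit it receives, so Bank 3 receives 197·0.8350^2 and lends 197·0.8350^3 ≈ 114.6900 million.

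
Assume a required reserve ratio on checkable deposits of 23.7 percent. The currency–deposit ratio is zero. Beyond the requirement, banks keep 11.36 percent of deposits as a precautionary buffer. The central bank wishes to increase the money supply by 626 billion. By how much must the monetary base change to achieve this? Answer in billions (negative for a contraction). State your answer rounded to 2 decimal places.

The money multiplier is m = 1 / (rr + e) = 1 / (0.237 + 0.1136) ≈ 2.852253.
ΔMB = ΔM / m = (+626) / 2.852253 ≈ 219.4756 billion.

219.48 billion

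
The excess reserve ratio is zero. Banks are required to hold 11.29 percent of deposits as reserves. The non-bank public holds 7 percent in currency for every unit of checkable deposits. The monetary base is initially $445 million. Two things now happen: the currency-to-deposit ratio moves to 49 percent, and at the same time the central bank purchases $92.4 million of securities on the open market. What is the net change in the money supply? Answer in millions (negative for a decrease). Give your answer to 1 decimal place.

Before: m₁ = (1 + 0.07) / (0.1129 + 0.07) ≈ 5.85019, MB₁ = 445, so M₁ = 5.85019 × 445 ≈ 2603.3345 million.
After: m₂ = (1 + 0.49) / (0.1129 + 0.49) ≈ 2.47139, MB₂ = 445 + 92.4 = 537.4, so M₂ = 2.47139 × 537.4 ≈ 1328.125 million.
ΔM = M₂ − M₁ = 1328.125 − 2603.3345 = -1275.2095 million.

-1275.2 million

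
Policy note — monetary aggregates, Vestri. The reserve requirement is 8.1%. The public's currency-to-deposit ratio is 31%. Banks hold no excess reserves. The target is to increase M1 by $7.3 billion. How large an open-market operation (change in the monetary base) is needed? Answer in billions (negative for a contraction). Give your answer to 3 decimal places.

$2.179 billion

The money multiplier is m = (1 + c) / (rr + c) = (1 + 0.31) / (0.081 + 0.31) ≈ 3.35038.
ΔMB = ΔM / m = (+7.3) / 3.35038 ≈ 2.1789 billion.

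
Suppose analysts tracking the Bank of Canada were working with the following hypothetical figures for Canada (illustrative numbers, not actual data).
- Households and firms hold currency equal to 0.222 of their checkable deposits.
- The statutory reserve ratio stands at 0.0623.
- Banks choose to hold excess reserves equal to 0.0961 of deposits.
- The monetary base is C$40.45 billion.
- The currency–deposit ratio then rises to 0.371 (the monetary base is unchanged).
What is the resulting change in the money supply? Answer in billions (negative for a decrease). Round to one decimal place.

-25.2 billion

Initially m₁ = (1 + 0.222) / (0.0623 + 0.0961 + 0.222) ≈ 3.2124, so M₁ = 3.2124 × 40.45 ≈ 129.9416 billion.
After the change m₂ = (1 + 0.371) / (0.0623 + 0.0961 + 0.371) ≈ 2.5897, so M₂ = 2.5897 × 40.45 ≈ 104.7534 billion.
ΔM = M₂ − M₁ = 104.7534 − 129.9416 = -25.1882 billion.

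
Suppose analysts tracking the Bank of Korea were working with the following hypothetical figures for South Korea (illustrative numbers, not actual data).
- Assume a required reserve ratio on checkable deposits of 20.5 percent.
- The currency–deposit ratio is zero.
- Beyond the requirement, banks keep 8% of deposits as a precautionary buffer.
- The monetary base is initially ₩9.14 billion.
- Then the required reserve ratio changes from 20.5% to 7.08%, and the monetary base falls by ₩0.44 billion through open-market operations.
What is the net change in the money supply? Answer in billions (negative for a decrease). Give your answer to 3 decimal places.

Before: m₁ = 1 / (0.205 + 0.08) ≈ 3.50877, MB₁ = 9.14, so M₁ = 3.50877 × 9.14 ≈ 32.0702 billion.
After: m₂ = 1 / (0.0708 + 0.08) ≈ 6.63130, MB₂ = 9.14 − 0.44 = 8.7, so M₂ = 6.63130 × 8.7 ≈ 57.6923 billion.
ΔM = M₂ − M₁ = 57.6923 − 32.0702 = 25.6221 billion.

₩25.622 billion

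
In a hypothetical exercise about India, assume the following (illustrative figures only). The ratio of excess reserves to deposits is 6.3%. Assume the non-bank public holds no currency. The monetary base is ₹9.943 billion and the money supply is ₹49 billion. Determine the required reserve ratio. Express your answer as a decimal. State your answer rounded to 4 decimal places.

0.1399

Using m = M/MB = 49/9.943 ≈ 4.928090. Since m = (1 + c)/(c + rr + e), the denominator satisfies c + rr + e = (1 + c)/m = (1 + 0) / 4.928090 ≈ 0.202918.
With c = 0 and e = 0.063, the required reserve ratio is 0.202918 − 0 − 0.063 = 0.139918.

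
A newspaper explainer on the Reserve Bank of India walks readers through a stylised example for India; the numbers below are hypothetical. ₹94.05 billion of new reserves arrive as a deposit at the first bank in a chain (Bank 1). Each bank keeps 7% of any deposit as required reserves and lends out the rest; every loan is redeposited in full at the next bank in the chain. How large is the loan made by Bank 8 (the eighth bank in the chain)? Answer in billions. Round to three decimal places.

₹52.629 billion

Each bank lends a fraction (1 − rr) = 0.9300 of the deposit it receives, so Bank 8 receives 94.05·0.9300^7 and lends 94.05·0.9300^8 ≈ 52.6287 billion.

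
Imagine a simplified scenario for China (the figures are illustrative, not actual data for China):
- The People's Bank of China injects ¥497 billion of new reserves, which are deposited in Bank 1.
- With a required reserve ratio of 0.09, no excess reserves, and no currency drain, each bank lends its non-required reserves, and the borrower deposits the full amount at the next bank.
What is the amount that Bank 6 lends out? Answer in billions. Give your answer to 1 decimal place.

Each bank lends a fraction (1 − rr) = 0.9100 of the deposit it receives, so Bank 6 receives 497·0.9100^5 and lends 497·0.9100^6 ≈ 282.2310 billion.

¥282.2 billion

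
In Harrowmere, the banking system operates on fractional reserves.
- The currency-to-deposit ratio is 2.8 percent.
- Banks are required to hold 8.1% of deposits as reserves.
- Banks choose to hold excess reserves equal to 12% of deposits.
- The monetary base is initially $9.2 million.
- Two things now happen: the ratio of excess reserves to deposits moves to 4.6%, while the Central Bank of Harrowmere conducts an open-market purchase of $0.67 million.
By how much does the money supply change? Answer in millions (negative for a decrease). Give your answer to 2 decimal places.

$24.16 million

Before: m₁ = (1 + 0.028) / (0.081 + 0.12 + 0.028) ≈ 4.4891, MB₁ = 9.2, so M₁ = 4.4891 × 9.2 ≈ 41.2997 million.
After: m₂ = (1 + 0.028) / (0.081 + 0.046 + 0.028) ≈ 6.6323, MB₂ = 9.2 + 0.67 = 9.87, so M₂ = 6.6323 × 9.87 ≈ 65.4608 million.
ΔM = M₂ − M₁ = 65.4608 − 41.2997 = 24.1611 million.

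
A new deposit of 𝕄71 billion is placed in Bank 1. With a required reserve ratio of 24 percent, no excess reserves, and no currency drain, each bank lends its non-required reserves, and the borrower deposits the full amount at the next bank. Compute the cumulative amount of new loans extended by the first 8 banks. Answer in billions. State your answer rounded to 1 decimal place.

Bank i lends (1 − rr)^i of the original deposit: Bank 1 lends 71·0.7600 = 53.9600, Bank 2 lends 71·0.7600² = 41.0096, and so on.
Summing a geometric series: total = 71·[0.7600·(1 − 0.7600^8) / (1 − 0.7600)] ≈ 199.8086 billion.

𝕄199.8 billion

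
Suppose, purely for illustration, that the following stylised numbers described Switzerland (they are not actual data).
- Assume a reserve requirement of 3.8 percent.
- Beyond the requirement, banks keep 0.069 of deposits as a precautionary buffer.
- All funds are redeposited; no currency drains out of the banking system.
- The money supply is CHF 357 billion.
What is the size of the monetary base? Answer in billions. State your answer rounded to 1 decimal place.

CHF 38.2 billion

The money multiplier is m = 1 / (rr + e) = 1 / (0.038 + 0.069) ≈ 9.34579.
MB = M / m = 357 / 9.34579 ≈ 38.199 billion.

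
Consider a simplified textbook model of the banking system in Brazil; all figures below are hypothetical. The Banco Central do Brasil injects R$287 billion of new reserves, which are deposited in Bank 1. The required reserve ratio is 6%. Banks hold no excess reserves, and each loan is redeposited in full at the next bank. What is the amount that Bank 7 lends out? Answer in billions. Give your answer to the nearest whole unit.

Each bank lends a fraction (1 − rr) = 0.9400 of the deposit it receives, so Bank 7 receives 287·0.9400^6 and lends 287·0.9400^7 ≈ 186.1131 billion.

R$186 billion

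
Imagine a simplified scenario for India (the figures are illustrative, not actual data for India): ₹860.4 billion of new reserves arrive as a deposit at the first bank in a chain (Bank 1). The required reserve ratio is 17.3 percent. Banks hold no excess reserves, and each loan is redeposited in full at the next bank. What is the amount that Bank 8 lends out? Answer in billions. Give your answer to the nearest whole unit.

₹188 billion

Each bank lends a fraction (1 − rr) = 0.8270 of the deposit it receives, so Bank 8 receives 860.4·0.8270^7 and lends 860.4·0.8270^8 ≈ 188.2541 billion.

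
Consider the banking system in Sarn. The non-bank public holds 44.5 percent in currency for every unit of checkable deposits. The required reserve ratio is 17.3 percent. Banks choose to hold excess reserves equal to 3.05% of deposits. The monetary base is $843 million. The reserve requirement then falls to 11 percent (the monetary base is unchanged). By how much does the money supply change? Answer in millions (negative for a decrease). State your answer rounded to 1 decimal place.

Initially m₁ = (1 + 0.445) / (0.173 + 0.0305 + 0.445) ≈ 2.22822, so M₁ = 2.22822 × 843 ≈ 1878.3895 million.
After the change m₂ = (1 + 0.445) / (0.11 + 0.0305 + 0.445) ≈ 2.46798, so M₂ = 2.46798 × 843 ≈ 2080.5071 million.
ΔM = M₂ − M₁ = 2080.5071 − 1878.3895 = 202.1176 million.

$202.1 million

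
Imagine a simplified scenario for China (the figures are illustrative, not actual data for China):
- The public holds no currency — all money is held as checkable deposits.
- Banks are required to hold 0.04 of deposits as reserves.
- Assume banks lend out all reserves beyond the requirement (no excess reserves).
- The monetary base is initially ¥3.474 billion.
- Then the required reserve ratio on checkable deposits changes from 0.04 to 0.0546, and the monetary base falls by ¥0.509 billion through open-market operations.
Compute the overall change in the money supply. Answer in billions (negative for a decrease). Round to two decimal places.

-32.55 billion

Before: m₁ = 1 / (0.04) = 25, MB₁ = 3.474, so M₁ = 25 × 3.474 = 86.85 billion.
After: m₂ = 1 / (0.0546) ≈ 18.3150, MB₂ = 3.474 − 0.509 = 2.965, so M₂ = 18.3150 × 2.965 ≈ 54.304 billion.
ΔM = M₂ − M₁ = 54.304 − 86.85 = -32.546 billion.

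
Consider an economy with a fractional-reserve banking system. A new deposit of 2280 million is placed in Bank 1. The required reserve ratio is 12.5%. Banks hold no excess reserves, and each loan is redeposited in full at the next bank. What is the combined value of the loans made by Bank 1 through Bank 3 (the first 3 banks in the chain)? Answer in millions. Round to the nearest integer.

Bank i lends (1 − rr)^i of the original deposit: Bank 1 lends 2280·0.8750 = 1995.0000, Bank 2 lends 2280·0.8750² = 1745.6250, and so on.
Summing a geometric series: total = 2280·[0.8750·(1 − 0.8750^3) / (1 − 0.8750)] ≈ 5268.0469 million.

5268 million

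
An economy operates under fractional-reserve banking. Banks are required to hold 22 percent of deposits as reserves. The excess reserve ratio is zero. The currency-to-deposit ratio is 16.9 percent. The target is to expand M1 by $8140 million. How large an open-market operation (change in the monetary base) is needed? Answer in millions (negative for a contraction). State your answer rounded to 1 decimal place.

The money multiplier is m = (1 + c) / (rr + c) = (1 + 0.169) / (0.22 + 0.169) ≈ 3.005141.
ΔMB = ΔM / m = (+8140) / 3.005141 ≈ 2708.6915 million.

$2708.7 million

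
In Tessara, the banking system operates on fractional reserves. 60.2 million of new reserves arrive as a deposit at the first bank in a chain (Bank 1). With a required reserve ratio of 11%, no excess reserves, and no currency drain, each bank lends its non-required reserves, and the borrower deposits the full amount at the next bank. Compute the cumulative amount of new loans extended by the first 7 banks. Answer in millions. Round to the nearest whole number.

272 million

Bank i lends (1 − rr)^i of the original deposit: Bank 1 lends 60.2·0.8900 = 53.5780, Bank 2 lends 60.2·0.8900² ≈ 47.6844, and so on.
Summing a geometric series: total = 60.2·[0.8900·(1 − 0.8900^7) / (1 − 0.8900)] ≈ 271.6340 million.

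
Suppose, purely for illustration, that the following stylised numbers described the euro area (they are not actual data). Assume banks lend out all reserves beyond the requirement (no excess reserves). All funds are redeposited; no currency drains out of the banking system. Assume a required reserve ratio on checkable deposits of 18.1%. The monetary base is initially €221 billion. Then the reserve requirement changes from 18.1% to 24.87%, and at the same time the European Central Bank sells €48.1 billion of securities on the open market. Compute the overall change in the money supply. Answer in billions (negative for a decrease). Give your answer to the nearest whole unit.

-526 billion

Before: m₁ = 1 / (0.181) ≈ 5.5249, MB₁ = 221, so M₁ = 5.5249 × 221 = 1221.0029 billion.
After: m₂ = 1 / (0.2487) ≈ 4.0209, MB₂ = 221 − 48.1 = 172.9, so M₂ = 4.0209 × 172.9 ≈ 695.2136 billion.
ΔM = M₂ − M₁ = 695.2136 − 1221.0029 = -525.7893 billion.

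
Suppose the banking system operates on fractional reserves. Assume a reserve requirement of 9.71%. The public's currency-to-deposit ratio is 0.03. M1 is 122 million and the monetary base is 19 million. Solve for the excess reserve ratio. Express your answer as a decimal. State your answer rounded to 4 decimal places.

Using m = M/MB = 122/19 ≈ 6.421053. Since m = (1 + c)/(c + rr + e), the denominator satisfies c + rr + e = (1 + c)/m = (1 + 0.03) / 6.421053 ≈ 0.160410.
With c = 0.03 and rr = 0.0971, the excess reserve ratio is 0.160410 − 0.03 − 0.0971 = 0.03331.

0.0333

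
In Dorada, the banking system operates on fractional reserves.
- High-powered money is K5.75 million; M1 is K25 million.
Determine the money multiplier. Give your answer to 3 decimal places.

The money multiplier is m = M / MB = 25 / 5.75 ≈ 4.34783.

4.348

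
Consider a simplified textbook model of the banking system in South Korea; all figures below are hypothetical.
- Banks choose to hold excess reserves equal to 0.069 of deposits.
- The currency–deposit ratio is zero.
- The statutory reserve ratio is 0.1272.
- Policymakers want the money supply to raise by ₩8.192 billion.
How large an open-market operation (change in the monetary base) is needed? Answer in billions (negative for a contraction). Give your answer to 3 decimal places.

₩1.607 billion

The money multiplier is m = 1 / (rr + e) = 1 / (0.1272 + 0.069) ≈ 5.09684.
ΔMB = ΔM / m = (+8.192) / 5.09684 ≈ 1.6073 billion.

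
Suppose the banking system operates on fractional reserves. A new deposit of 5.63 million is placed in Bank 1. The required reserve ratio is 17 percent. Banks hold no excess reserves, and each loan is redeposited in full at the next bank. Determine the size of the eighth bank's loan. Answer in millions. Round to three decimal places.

1.268 million

Each bank lends a fraction (1 − rr) = 0.8300 of the deposit it receives, so Bank 8 receives 5.63·0.8300^7 and lends 5.63·0.8300^8 ≈ 1.2680 million.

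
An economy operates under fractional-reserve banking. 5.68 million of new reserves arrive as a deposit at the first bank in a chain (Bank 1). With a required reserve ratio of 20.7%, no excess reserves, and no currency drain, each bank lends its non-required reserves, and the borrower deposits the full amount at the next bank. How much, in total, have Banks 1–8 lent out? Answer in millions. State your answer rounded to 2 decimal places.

Bank i lends (1 − rr)^i of the original deposit: Bank 1 lends 5.68·0.7930 ≈ 4.5042, Bank 2 lends 5.68·0.7930² ≈ 3.5719, and so on.
Summing a geometric series: total = 5.68·[0.7930·(1 − 0.7930^8) / (1 − 0.7930)] ≈ 18.3568 million.

18.36 million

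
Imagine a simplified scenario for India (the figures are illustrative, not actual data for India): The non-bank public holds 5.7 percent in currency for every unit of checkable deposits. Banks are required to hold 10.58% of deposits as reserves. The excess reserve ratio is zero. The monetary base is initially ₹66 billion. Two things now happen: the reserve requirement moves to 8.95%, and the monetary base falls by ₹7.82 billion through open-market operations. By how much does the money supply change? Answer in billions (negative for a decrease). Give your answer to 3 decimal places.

Before: m₁ = (1 + 0.057) / (0.1058 + 0.057) ≈ 6.492629, MB₁ = 66, so M₁ = 6.492629 × 66 ≈ 428.5135 billion.
After: m₂ = (1 + 0.057) / (0.0895 + 0.057) ≈ 7.215017, MB₂ = 66 − 7.82 = 58.18, so M₂ = 7.215017 × 58.18 ≈ 419.7697 billion.
ΔM = M₂ − M₁ = 419.7697 − 428.5135 = -8.7438 billion.

-8.744 billion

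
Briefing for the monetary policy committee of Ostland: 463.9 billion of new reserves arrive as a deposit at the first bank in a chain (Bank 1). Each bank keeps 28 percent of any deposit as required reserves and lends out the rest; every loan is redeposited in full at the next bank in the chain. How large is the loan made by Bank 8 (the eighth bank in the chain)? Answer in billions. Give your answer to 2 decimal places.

Each bank lends a fraction (1 − rr) = 0.7200 of the deposit it receives, so Bank 8 receives 463.9·0.7200^7 and lends 463.9·0.7200^8 ≈ 33.5030 billion.

33.50 billion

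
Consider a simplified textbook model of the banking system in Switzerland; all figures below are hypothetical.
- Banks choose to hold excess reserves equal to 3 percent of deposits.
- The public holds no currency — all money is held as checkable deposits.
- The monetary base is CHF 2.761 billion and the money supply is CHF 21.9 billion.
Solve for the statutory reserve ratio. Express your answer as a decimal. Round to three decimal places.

Using m = M/MB = 21.9/2.761 ≈ 7.931909. Since m = (1 + c)/(c + rr + e), the denominator satisfies c + rr + e = (1 + c)/m = (1 + 0) / 7.931909 ≈ 0.126073.
With c = 0 and e = 0.03, the statutory reserve ratio is 0.126073 − 0 − 0.03 = 0.096073.

0.096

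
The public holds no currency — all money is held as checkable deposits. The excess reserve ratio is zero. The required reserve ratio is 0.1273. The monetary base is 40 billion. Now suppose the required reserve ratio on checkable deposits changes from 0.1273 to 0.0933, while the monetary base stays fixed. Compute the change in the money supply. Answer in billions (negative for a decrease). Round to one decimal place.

Initially m₁ = 1 / (0.1273) ≈ 7.8555, so M₁ = 7.8555 × 40 = 314.22 billion.
After the change m₂ = 1 / (0.0933) ≈ 10.7181, so M₂ = 10.7181 × 40 = 428.724 billion.
ΔM = M₂ − M₁ = 428.724 − 314.22 = 114.504 billion.

114.5 billion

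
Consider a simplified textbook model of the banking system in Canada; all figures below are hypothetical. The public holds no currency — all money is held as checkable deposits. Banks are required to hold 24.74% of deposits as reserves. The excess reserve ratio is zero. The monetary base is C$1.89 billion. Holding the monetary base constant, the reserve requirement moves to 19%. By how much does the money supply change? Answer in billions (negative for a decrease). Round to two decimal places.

C$2.31 billion

Initially m₁ = 1 / (0.2474) ≈ 4.0420, so M₁ = 4.0420 × 1.89 ≈ 7.6394 billion.
After the change m₂ = 1 / (0.19) ≈ 5.2632, so M₂ = 5.2632 × 1.89 ≈ 9.9474 billion.
ΔM = M₂ − M₁ = 9.9474 − 7.6394 = 2.308 billion.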